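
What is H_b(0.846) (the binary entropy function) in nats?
0.4296 nats

The binary entropy function is:
H(p) = -p log(p) - (1-p) log(1-p)

H(0.846) = -0.846 × log_e(0.846) - 0.154 × log_e(0.154)
H(0.846) = 0.4296 nats

Note: Binary entropy is maximized at p=0.5 (H=1 bit) and minimized at p=0 or p=1 (H=0).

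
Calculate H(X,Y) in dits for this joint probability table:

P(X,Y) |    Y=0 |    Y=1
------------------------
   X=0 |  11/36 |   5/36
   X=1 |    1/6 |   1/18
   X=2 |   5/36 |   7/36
0.7332 dits

Joint entropy is H(X,Y) = -Σ_{x,y} p(x,y) log p(x,y).

Summing over all non-zero entries:
H(X,Y) = -[11/36·log_10(11/36) + 5/36·log_10(5/36) + 1/6·log_10(1/6) + 1/18·log_10(1/18) + 5/36·log_10(5/36) + 7/36·log_10(7/36)]
H(X,Y) = 0.7332 dits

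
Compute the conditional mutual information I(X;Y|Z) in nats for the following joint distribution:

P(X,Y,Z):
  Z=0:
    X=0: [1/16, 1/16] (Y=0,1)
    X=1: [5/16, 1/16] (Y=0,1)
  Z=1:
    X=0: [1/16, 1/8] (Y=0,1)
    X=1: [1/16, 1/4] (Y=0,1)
0.0310 nats

Conditional mutual information: I(X;Y|Z) = H(X|Z) + H(Y|Z) - H(X,Y|Z)

H(Z) = 0.6931
H(X,Z) = 1.3051 → H(X|Z) = 0.6119
H(Y,Z) = 1.2555 → H(Y|Z) = 0.5623
H(X,Y,Z) = 1.8364 → H(X,Y|Z) = 1.1433

I(X;Y|Z) = 0.6119 + 0.5623 - 1.1433 = 0.0310 nats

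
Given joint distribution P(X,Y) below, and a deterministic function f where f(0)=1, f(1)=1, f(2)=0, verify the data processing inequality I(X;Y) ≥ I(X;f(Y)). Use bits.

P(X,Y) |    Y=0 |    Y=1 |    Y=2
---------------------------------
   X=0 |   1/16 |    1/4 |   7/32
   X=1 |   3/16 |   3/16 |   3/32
I(X;Y) = 0.0879, I(X;f(Y)) = 0.0384, inequality holds: 0.0879 ≥ 0.0384

Data Processing Inequality: For any Markov chain X → Y → Z, we have I(X;Y) ≥ I(X;Z).

Here Z = f(Y) is a deterministic function of Y, forming X → Y → Z.

Original I(X;Y) = 0.0879 bits

After applying f:
P(X,Z) where Z=f(Y):
- P(X,Z=0) = P(X,Y=2)
- P(X,Z=1) = P(X,Y=0) + P(X,Y=1)

I(X;Z) = I(X;f(Y)) = 0.0384 bits

Verification: 0.0879 ≥ 0.0384 ✓

Information cannot be created by processing; the function f can only lose information about X.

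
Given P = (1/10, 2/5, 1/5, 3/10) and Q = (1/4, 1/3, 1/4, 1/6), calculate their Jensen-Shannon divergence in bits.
0.0421 bits

Jensen-Shannon divergence is:
JSD(P||Q) = 0.5 × D_KL(P||M) + 0.5 × D_KL(Q||M)
where M = 0.5 × (P + Q) is the mixture distribution.

M = 0.5 × (1/10, 2/5, 1/5, 3/10) + 0.5 × (1/4, 1/3, 1/4, 1/6) = (7/40, 11/30, 9/40, 7/30)

D_KL(P||M) = 0.0443 bits
D_KL(Q||M) = 0.0399 bits

JSD(P||Q) = 0.5 × 0.0443 + 0.5 × 0.0399 = 0.0421 bits

Unlike KL divergence, JSD is symmetric and bounded: 0 ≤ JSD ≤ log(2).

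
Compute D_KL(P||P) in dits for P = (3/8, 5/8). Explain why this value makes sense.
0.0000 dits

KL divergence satisfies the Gibbs inequality: D_KL(P||Q) ≥ 0 for all distributions P, Q.

D_KL(P||Q) = Σ p(x) log(p(x)/q(x))
Each term is p(x) × log_10(p(x)/p(x)) = p(x) × log_10(1) = 0, so the sum is 0.
D_KL(P||Q) = 0.0000 dits

When P = Q, the KL divergence is exactly 0, as there is no 'divergence' between identical distributions.

This non-negativity is a fundamental property: relative entropy cannot be negative because it measures how different Q is from P.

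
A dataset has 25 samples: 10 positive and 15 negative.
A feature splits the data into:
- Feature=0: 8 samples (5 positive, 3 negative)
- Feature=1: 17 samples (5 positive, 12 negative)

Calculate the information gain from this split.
0.0712 bits

Information Gain = H(Y) - H(Y|Feature)

Before split:
P(positive) = 10/25 = 0.4000
H(Y) = 0.9710 bits

After split:
Feature=0: H = 0.9544 bits (weight = 8/25)
Feature=1: H = 0.8740 bits (weight = 17/25)
H(Y|Feature) = (8/25)×0.9544 + (17/25)×0.8740 = 0.8997 bits

Information Gain = 0.9710 - 0.8997 = 0.0712 bits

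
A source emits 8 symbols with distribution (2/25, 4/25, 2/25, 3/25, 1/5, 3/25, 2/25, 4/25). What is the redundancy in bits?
0.0809 bits

Redundancy measures how far a source is from maximum entropy:
R = H_max - H(X)

Maximum entropy for 8 symbols: H_max = log_2(8) = 3.0000 bits
Actual entropy: H(X) = 2.9191 bits
Redundancy: R = 3.0000 - 2.9191 = 0.0809 bits

This redundancy represents potential for compression: the source could be compressed by 0.0809 bits per symbol.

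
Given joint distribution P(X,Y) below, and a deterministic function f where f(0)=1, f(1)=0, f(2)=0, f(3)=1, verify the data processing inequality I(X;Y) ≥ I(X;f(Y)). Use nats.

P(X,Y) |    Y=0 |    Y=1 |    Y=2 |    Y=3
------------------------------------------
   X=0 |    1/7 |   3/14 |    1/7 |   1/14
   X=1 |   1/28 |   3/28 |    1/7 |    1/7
I(X;Y) = 0.0545, I(X;f(Y)) = 0.0009, inequality holds: 0.0545 ≥ 0.0009

Data Processing Inequality: For any Markov chain X → Y → Z, we have I(X;Y) ≥ I(X;Z).

Here Z = f(Y) is a deterministic function of Y, forming X → Y → Z.

Original I(X;Y) = 0.0545 nats

After applying f:
P(X,Z) where Z=f(Y):
- P(X,Z=0) = P(X,Y=1) + P(X,Y=2)
- P(X,Z=1) = P(X,Y=0) + P(X,Y=3)

I(X;Z) = I(X;f(Y)) = 0.0009 nats

Verification: 0.0545 ≥ 0.0009 ✓

Information cannot be created by processing; the function f can only lose information about X.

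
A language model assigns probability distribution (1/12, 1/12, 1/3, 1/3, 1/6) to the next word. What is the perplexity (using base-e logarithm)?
4.2426

Perplexity is e^H (or exp(H) for natural log).

First, H = -Σ p log p = 1.4452 nats
Perplexity = e^1.4452 = 4.2426

Interpretation: The model's uncertainty is equivalent to choosing uniformly among 4.2 options.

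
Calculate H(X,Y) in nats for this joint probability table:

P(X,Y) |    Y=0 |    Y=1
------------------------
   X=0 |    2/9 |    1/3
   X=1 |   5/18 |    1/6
1.3549 nats

Joint entropy is H(X,Y) = -Σ_{x,y} p(x,y) log p(x,y).

Summing over all non-zero entries:
H(X,Y) = -[2/9·log_e(2/9) + 1/3·log_e(1/3) + 5/18·log_e(5/18) + 1/6·log_e(1/6)]
H(X,Y) = 1.3549 nats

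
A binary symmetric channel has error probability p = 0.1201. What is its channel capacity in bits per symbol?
0.4704 bits

For a binary symmetric channel (BSC) with error probability p:
Capacity C = 1 - H(p) bits per symbol

where H(p) = -p log₂(p) - (1-p) log₂(1-p) is the binary entropy function.

H(0.1201) = 0.5296 bits
C = 1 - 0.5296 = 0.4704 bits per symbol

This means we can reliably transmit up to 0.4704 bits of information per channel use.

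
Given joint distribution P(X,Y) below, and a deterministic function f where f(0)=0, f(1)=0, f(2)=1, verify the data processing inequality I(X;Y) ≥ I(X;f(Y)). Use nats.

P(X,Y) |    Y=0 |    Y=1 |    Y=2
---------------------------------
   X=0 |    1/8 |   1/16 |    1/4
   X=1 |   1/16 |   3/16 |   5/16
I(X;Y) = 0.0390, I(X;f(Y)) = 0.0001, inequality holds: 0.0390 ≥ 0.0001

Data Processing Inequality: For any Markov chain X → Y → Z, we have I(X;Y) ≥ I(X;Z).

Here Z = f(Y) is a deterministic function of Y, forming X → Y → Z.

Original I(X;Y) = 0.0390 nats

After applying f:
P(X,Z) where Z=f(Y):
- P(X,Z=0) = P(X,Y=0) + P(X,Y=1)
- P(X,Z=1) = P(X,Y=2)

I(X;Z) = I(X;f(Y)) = 0.0001 nats

Verification: 0.0390 ≥ 0.0001 ✓

Information cannot be created by processing; the function f can only lose information about X.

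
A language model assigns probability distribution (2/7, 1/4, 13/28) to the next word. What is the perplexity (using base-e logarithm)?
2.8885

Perplexity is e^H (or exp(H) for natural log).

First, H = -Σ p log p = 1.0607 nats
Perplexity = e^1.0607 = 2.8885

Interpretation: The model's uncertainty is equivalent to choosing uniformly among 2.9 options.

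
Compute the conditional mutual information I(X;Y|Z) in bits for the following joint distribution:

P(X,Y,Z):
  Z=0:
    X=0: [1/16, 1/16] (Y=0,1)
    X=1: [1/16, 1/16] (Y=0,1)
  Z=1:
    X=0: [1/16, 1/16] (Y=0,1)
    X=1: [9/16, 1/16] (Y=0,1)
0.0694 bits

Conditional mutual information: I(X;Y|Z) = H(X|Z) + H(Y|Z) - H(X,Y|Z)

H(Z) = 0.8113
H(X,Z) = 1.5488 → H(X|Z) = 0.7375
H(Y,Z) = 1.5488 → H(Y|Z) = 0.7375
H(X,Y,Z) = 2.2169 → H(X,Y|Z) = 1.4056

I(X;Y|Z) = 0.7375 + 0.7375 - 1.4056 = 0.0694 bits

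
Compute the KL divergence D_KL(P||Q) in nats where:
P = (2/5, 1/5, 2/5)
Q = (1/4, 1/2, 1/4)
0.1927 nats

KL divergence: D_KL(P||Q) = Σ p(x) log(p(x)/q(x))

Computing term by term:
  x=0: 2/5 × log_e[(2/5)/(1/4)] = 2/5 × 0.4700 = 0.1880
  x=1: 1/5 × log_e[(1/5)/(1/2)] = 1/5 × -0.9163 = -0.1833
  x=2: 2/5 × log_e[(2/5)/(1/4)] = 2/5 × 0.4700 = 0.1880

D_KL(P||Q) = 0.1927 nats

Note: KL divergence is always non-negative and equals 0 iff P = Q.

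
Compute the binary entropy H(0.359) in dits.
0.2835 dits

The binary entropy function is:
H(p) = -p log(p) - (1-p) log(1-p)

H(0.359) = -0.359 × log_10(0.359) - 0.641 × log_10(0.641)
H(0.359) = 0.2835 dits

Note: Binary entropy is maximized at p=0.5 (H=1 bit) and minimized at p=0 or p=1 (H=0).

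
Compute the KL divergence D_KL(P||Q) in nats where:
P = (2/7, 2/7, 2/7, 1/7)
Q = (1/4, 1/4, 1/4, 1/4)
0.0345 nats

KL divergence: D_KL(P||Q) = Σ p(x) log(p(x)/q(x))

Computing term by term:
  x=0: 2/7 × log_e[(2/7)/(1/4)] = 2/7 × 0.1335 = 0.0382
  x=1: 2/7 × log_e[(2/7)/(1/4)] = 2/7 × 0.1335 = 0.0382
  x=2: 2/7 × log_e[(2/7)/(1/4)] = 2/7 × 0.1335 = 0.0382
  x=3: 1/7 × log_e[(1/7)/(1/4)] = 1/7 × -0.5596 = -0.0799

D_KL(P||Q) = 0.0345 nats

Note: KL divergence is always non-negative and equals 0 iff P = Q.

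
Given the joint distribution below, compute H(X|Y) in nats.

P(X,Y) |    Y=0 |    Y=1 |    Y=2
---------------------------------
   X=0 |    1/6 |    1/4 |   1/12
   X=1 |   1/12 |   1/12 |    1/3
0.5551 nats

Using the chain rule: H(X|Y) = H(X,Y) - H(Y)

First, compute H(X,Y) = 1.6326 nats

Marginal P(Y) = (1/4, 1/3, 5/12)
H(Y) = 1.0776 nats

H(X|Y) = H(X,Y) - H(Y) = 1.6326 - 1.0776 = 0.5551 nats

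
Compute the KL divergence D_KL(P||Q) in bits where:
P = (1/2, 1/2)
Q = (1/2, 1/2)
0.0000 bits

KL divergence: D_KL(P||Q) = Σ p(x) log(p(x)/q(x))

Computing term by term:
  x=0: 1/2 × log_2[(1/2)/(1/2)] = 1/2 × 0.0000 = 0.0000
  x=1: 1/2 × log_2[(1/2)/(1/2)] = 1/2 × 0.0000 = 0.0000

D_KL(P||Q) = 0.0000 bits

Note: KL divergence is always non-negative and equals 0 iff P = Q.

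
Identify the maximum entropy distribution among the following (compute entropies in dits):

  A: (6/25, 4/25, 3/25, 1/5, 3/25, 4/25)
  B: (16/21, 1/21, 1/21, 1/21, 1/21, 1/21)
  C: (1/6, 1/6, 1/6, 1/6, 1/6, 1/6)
C

For a discrete distribution over n outcomes, entropy is maximized by the uniform distribution.

Computing entropies:
H(A) = 0.7642 dits
H(B) = 0.4048 dits
H(C) = 0.7782 dits

The uniform distribution (where all probabilities equal 1/6) achieves the maximum entropy of log_10(6) = 0.7782 dits.

Distribution C has the highest entropy.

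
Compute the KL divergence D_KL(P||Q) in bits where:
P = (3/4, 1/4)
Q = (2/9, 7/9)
0.9068 bits

KL divergence: D_KL(P||Q) = Σ p(x) log(p(x)/q(x))

Computing term by term:
  x=0: 3/4 × log_2[(3/4)/(2/9)] = 3/4 × 1.7549 = 1.3162
  x=1: 1/4 × log_2[(1/4)/(7/9)] = 1/4 × -1.6374 = -0.4094

D_KL(P||Q) = 0.9068 bits

Note: KL divergence is always non-negative and equals 0 iff P = Q.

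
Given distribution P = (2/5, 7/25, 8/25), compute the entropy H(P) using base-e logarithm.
1.0876 nats

Shannon entropy is H(X) = -Σ p(x) log p(x).

For P = (2/5, 7/25, 8/25):
H = -2/5 × log_e(2/5) -7/25 × log_e(7/25) -8/25 × log_e(8/25)
H = 1.0876 nats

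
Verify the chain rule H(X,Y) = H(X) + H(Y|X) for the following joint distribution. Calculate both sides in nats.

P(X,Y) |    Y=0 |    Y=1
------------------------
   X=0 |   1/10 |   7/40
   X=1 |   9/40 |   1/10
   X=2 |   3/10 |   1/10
H(X,Y) = 1.6926, H(X) = 1.0868, H(Y|X) = 0.6058 (all in nats)

Chain rule: H(X,Y) = H(X) + H(Y|X)

Left side — joint entropy directly:
H(X,Y) = -Σ p(x,y) log p(x,y) = 1.6926 nats

Right side — compute H(Y|X) from the conditional distributions:
P(X) = (11/40, 13/40, 2/5), so H(X) = 1.0868 nats
H(Y|X) = Σ_x P(X=x) · H(Y|X=x):
  P(Y|X=0) = (4/11, 7/11), H(Y|X=0) = 0.6555, weight P(X=0) = 11/40
  P(Y|X=1) = (9/13, 4/13), H(Y|X=1) = 0.6172, weight P(X=1) = 13/40
  P(Y|X=2) = (3/4, 1/4), H(Y|X=2) = 0.5623, weight P(X=2) = 2/5
H(Y|X) = 0.6058 nats

H(X) + H(Y|X) = 1.0868 + 0.6058 = 1.6926 nats

Both sides equal 1.6926 nats. ✓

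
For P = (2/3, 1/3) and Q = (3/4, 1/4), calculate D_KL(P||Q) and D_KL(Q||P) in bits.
D_KL(P||Q) = 0.0251, D_KL(Q||P) = 0.0237

KL divergence is not symmetric: D_KL(P||Q) ≠ D_KL(Q||P) in general.

D_KL(P||Q) = 0.0251 bits
D_KL(Q||P) = 0.0237 bits

No, they are not equal!

This asymmetry is why KL divergence is not a true distance metric.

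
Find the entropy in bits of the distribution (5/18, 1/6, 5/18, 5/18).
1.9708 bits

Shannon entropy is H(X) = -Σ p(x) log p(x).

For P = (5/18, 1/6, 5/18, 5/18):
H = -5/18 × log_2(5/18) -1/6 × log_2(1/6) -5/18 × log_2(5/18) -5/18 × log_2(5/18)
H = 1.9708 bits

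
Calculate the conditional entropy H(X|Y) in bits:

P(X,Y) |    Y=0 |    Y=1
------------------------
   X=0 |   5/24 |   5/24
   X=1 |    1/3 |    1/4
0.9763 bits

Using the chain rule: H(X|Y) = H(X,Y) - H(Y)

First, compute H(X,Y) = 1.9713 bits

Marginal P(Y) = (13/24, 11/24)
H(Y) = 0.9950 bits

H(X|Y) = H(X,Y) - H(Y) = 1.9713 - 0.9950 = 0.9763 bits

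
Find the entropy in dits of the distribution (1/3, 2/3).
0.2764 dits

Shannon entropy is H(X) = -Σ p(x) log p(x).

For P = (1/3, 2/3):
H = -1/3 × log_10(1/3) -2/3 × log_10(2/3)
H = 0.2764 dits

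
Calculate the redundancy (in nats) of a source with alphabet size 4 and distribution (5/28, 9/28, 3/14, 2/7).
0.0258 nats

Redundancy measures how far a source is from maximum entropy:
R = H_max - H(X)

Maximum entropy for 4 symbols: H_max = log_e(4) = 1.3863 nats
Actual entropy: H(X) = 1.3605 nats
Redundancy: R = 1.3863 - 1.3605 = 0.0258 nats

This redundancy represents potential for compression: the source could be compressed by 0.0258 nats per symbol.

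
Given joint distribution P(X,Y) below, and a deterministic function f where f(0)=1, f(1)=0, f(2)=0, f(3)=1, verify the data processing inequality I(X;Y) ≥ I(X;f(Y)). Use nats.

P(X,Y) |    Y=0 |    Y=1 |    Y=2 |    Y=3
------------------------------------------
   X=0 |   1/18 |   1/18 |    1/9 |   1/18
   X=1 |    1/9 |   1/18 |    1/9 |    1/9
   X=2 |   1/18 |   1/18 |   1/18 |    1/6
I(X;Y) = 0.0450, I(X;f(Y)) = 0.0223, inequality holds: 0.0450 ≥ 0.0223

Data Processing Inequality: For any Markov chain X → Y → Z, we have I(X;Y) ≥ I(X;Z).

Here Z = f(Y) is a deterministic function of Y, forming X → Y → Z.

Original I(X;Y) = 0.0450 nats

After applying f:
P(X,Z) where Z=f(Y):
- P(X,Z=0) = P(X,Y=1) + P(X,Y=2)
- P(X,Z=1) = P(X,Y=0) + P(X,Y=3)

I(X;Z) = I(X;f(Y)) = 0.0223 nats

Verification: 0.0450 ≥ 0.0223 ✓

Information cannot be created by processing; the function f can only lose information about X.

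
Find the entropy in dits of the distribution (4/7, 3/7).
0.2966 dits

Shannon entropy is H(X) = -Σ p(x) log p(x).

For P = (4/7, 3/7):
H = -4/7 × log_10(4/7) -3/7 × log_10(3/7)
H = 0.2966 dits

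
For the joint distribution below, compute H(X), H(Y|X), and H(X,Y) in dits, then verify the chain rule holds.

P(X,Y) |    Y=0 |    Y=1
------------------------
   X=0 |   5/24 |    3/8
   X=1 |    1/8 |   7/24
H(X,Y) = 0.5706, H(X) = 0.2950, H(Y|X) = 0.2757 (all in dits)

Chain rule: H(X,Y) = H(X) + H(Y|X)

Left side — joint entropy directly:
H(X,Y) = -Σ p(x,y) log p(x,y) = 0.5706 dits

Right side — compute H(Y|X) from the conditional distributions:
P(X) = (7/12, 5/12), so H(X) = 0.2950 dits
H(Y|X) = Σ_x P(X=x) · H(Y|X=x):
  P(Y|X=0) = (5/14, 9/14), H(Y|X=0) = 0.2831, weight P(X=0) = 7/12
  P(Y|X=1) = (3/10, 7/10), H(Y|X=1) = 0.2653, weight P(X=1) = 5/12
H(Y|X) = 0.2757 dits

H(X) + H(Y|X) = 0.2950 + 0.2757 = 0.5706 dits

Both sides equal 0.5706 dits. ✓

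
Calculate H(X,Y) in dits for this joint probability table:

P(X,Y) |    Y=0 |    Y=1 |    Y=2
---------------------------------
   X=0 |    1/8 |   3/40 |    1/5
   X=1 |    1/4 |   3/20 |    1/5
0.7509 dits

Joint entropy is H(X,Y) = -Σ_{x,y} p(x,y) log p(x,y).

Summing over all non-zero entries:
H(X,Y) = -[1/8·log_10(1/8) + 3/40·log_10(3/40) + 1/5·log_10(1/5) + 1/4·log_10(1/4) + 3/20·log_10(3/20) + 1/5·log_10(1/5)]
H(X,Y) = 0.7509 dits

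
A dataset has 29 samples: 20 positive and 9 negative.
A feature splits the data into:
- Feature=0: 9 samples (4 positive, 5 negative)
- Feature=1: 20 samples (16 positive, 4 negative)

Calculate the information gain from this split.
0.0881 bits

Information Gain = H(Y) - H(Y|Feature)

Before split:
P(positive) = 20/29 = 0.6897
H(Y) = 0.8936 bits

After split:
Feature=0: H = 0.9911 bits (weight = 9/29)
Feature=1: H = 0.7219 bits (weight = 20/29)
H(Y|Feature) = (9/29)×0.9911 + (20/29)×0.7219 = 0.8055 bits

Information Gain = 0.8936 - 0.8055 = 0.0881 bits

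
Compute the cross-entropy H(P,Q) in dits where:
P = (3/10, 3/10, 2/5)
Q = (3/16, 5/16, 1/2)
0.4901 dits

Cross-entropy: H(P,Q) = -Σ p(x) log q(x)

Alternatively: H(P,Q) = H(P) + D_KL(P||Q)
H(P) = 0.4729 dits
D_KL(P||Q) = 0.0172 dits

H(P,Q) = 0.4729 + 0.0172 = 0.4901 dits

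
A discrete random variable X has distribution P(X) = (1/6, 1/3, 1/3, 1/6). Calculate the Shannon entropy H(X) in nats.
1.3297 nats

Shannon entropy is H(X) = -Σ p(x) log p(x).

For P = (1/6, 1/3, 1/3, 1/6):
H = -1/6 × log_e(1/6) -1/3 × log_e(1/3) -1/3 × log_e(1/3) -1/6 × log_e(1/6)
H = 1.3297 nats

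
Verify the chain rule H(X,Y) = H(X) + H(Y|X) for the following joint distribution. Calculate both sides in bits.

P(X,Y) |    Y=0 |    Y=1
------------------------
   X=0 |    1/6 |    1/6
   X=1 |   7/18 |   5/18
H(X,Y) = 1.9049, H(X) = 0.9183, H(Y|X) = 0.9866 (all in bits)

Chain rule: H(X,Y) = H(X) + H(Y|X)

Left side — joint entropy directly:
H(X,Y) = -Σ p(x,y) log p(x,y) = 1.9049 bits

Right side — compute H(Y|X) from the conditional distributions:
P(X) = (1/3, 2/3), so H(X) = 0.9183 bits
H(Y|X) = Σ_x P(X=x) · H(Y|X=x):
  P(Y|X=0) = (1/2, 1/2), H(Y|X=0) = 1.0000, weight P(X=0) = 1/3
  P(Y|X=1) = (7/12, 5/12), H(Y|X=1) = 0.9799, weight P(X=1) = 2/3
H(Y|X) = 0.9866 bits

H(X) + H(Y|X) = 0.9183 + 0.9866 = 1.9049 bits

Both sides equal 1.9049 bits. ✓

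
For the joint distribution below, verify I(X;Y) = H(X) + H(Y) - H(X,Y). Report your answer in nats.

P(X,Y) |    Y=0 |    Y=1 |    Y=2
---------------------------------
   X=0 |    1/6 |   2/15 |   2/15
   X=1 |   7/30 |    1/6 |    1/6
I(X;Y) = 0.0004 nats

Mutual information has multiple equivalent forms:
- I(X;Y) = H(X) - H(X|Y)
- I(X;Y) = H(Y) - H(Y|X)
- I(X;Y) = H(X) + H(Y) - H(X,Y)

Computing all quantities:
H(X) = 0.6842, H(Y) = 1.0889, H(X,Y) = 1.7728
H(X|Y) = 0.6839, H(Y|X) = 1.0885

Verification:
H(X) - H(X|Y) = 0.6842 - 0.6839 = 0.0004
H(Y) - H(Y|X) = 1.0889 - 1.0885 = 0.0004
H(X) + H(Y) - H(X,Y) = 0.6842 + 1.0889 - 1.7728 = 0.0004

All forms give I(X;Y) = 0.0004 nats. ✓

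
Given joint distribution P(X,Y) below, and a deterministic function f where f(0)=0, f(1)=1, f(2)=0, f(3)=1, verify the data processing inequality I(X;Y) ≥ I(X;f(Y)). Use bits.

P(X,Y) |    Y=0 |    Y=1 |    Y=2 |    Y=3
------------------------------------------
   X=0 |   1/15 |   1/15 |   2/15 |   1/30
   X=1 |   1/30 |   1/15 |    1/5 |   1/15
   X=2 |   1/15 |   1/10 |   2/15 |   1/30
I(X;Y) = 0.0368, I(X;f(Y)) = 0.0022, inequality holds: 0.0368 ≥ 0.0022

Data Processing Inequality: For any Markov chain X → Y → Z, we have I(X;Y) ≥ I(X;Z).

Here Z = f(Y) is a deterministic function of Y, forming X → Y → Z.

Original I(X;Y) = 0.0368 bits

After applying f:
P(X,Z) where Z=f(Y):
- P(X,Z=0) = P(X,Y=0) + P(X,Y=2)
- P(X,Z=1) = P(X,Y=1) + P(X,Y=3)

I(X;Z) = I(X;f(Y)) = 0.0022 bits

Verification: 0.0368 ≥ 0.0022 ✓

Information cannot be created by processing; the function f can only lose information about X.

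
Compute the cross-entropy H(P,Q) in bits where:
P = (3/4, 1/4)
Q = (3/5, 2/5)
0.8832 bits

Cross-entropy: H(P,Q) = -Σ p(x) log q(x)

Alternatively: H(P,Q) = H(P) + D_KL(P||Q)
H(P) = 0.8113 bits
D_KL(P||Q) = 0.0719 bits

H(P,Q) = 0.8113 + 0.0719 = 0.8832 bits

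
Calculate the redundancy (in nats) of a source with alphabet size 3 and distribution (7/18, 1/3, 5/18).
0.0093 nats

Redundancy measures how far a source is from maximum entropy:
R = H_max - H(X)

Maximum entropy for 3 symbols: H_max = log_e(3) = 1.0986 nats
Actual entropy: H(X) = 1.0893 nats
Redundancy: R = 1.0986 - 1.0893 = 0.0093 nats

This redundancy represents potential for compression: the source could be compressed by 0.0093 nats per symbol.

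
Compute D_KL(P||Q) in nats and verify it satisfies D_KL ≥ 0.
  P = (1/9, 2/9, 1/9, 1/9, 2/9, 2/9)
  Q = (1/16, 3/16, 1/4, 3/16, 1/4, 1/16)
0.2092 nats

KL divergence satisfies the Gibbs inequality: D_KL(P||Q) ≥ 0 for all distributions P, Q.

D_KL(P||Q) = Σ p(x) log(p(x)/q(x))
Term by term:
  x=0: 1/9 × log_e[(1/9)/(1/16)] = 0.0639
  x=1: 2/9 × log_e[(2/9)/(3/16)] = 0.0378
  x=2: 1/9 × log_e[(1/9)/(1/4)] = -0.0901
  x=3: 1/9 × log_e[(1/9)/(3/16)] = -0.0581
  x=4: 2/9 × log_e[(2/9)/(1/4)] = -0.0262
  x=5: 2/9 × log_e[(2/9)/(1/16)] = 0.2819
D_KL(P||Q) = 0.2092 nats

D_KL(P||Q) = 0.2092 ≥ 0 ✓

This non-negativity is a fundamental property: relative entropy cannot be negative because it measures how different Q is from P.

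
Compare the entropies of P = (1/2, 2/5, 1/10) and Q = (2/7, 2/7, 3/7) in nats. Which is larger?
Q

Computing entropies in nats:
H(P) = 0.9433
H(Q) = 1.0790

Distribution Q has higher entropy.

Intuition: The distribution closer to uniform (more spread out) has higher entropy.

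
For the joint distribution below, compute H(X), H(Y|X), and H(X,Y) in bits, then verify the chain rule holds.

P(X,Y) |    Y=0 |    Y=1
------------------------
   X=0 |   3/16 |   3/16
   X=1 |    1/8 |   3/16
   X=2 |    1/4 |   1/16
H(X,Y) = 2.4835, H(X) = 1.5794, H(Y|X) = 0.9040 (all in bits)

Chain rule: H(X,Y) = H(X) + H(Y|X)

Left side — joint entropy directly:
H(X,Y) = -Σ p(x,y) log p(x,y) = 2.4835 bits

Right side — compute H(Y|X) from the conditional distributions:
P(X) = (3/8, 5/16, 5/16), so H(X) = 1.5794 bits
H(Y|X) = Σ_x P(X=x) · H(Y|X=x):
  P(Y|X=0) = (1/2, 1/2), H(Y|X=0) = 1.0000, weight P(X=0) = 3/8
  P(Y|X=1) = (2/5, 3/5), H(Y|X=1) = 0.9710, weight P(X=1) = 5/16
  P(Y|X=2) = (4/5, 1/5), H(Y|X=2) = 0.7219, weight P(X=2) = 5/16
H(Y|X) = 0.9040 bits

H(X) + H(Y|X) = 1.5794 + 0.9040 = 2.4835 bits

Both sides equal 2.4835 bits. ✓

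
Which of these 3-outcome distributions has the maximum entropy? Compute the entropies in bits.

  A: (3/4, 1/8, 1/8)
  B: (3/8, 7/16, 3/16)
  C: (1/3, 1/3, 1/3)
C

For a discrete distribution over n outcomes, entropy is maximized by the uniform distribution.

Computing entropies:
H(A) = 1.0613 bits
H(B) = 1.5052 bits
H(C) = 1.5850 bits

The uniform distribution (where all probabilities equal 1/3) achieves the maximum entropy of log_2(3) = 1.5850 bits.

Distribution C has the highest entropy.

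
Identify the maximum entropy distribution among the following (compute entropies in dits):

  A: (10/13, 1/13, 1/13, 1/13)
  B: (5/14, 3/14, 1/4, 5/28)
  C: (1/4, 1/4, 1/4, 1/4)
C

For a discrete distribution over n outcomes, entropy is maximized by the uniform distribution.

Computing entropies:
H(A) = 0.3447 dits
H(B) = 0.5872 dits
H(C) = 0.6021 dits

The uniform distribution (where all probabilities equal 1/4) achieves the maximum entropy of log_10(4) = 0.6021 dits.

Distribution C has the highest entropy.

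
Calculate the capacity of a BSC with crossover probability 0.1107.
0.4980 bits

For a binary symmetric channel (BSC) with error probability p:
Capacity C = 1 - H(p) bits per symbol

where H(p) = -p log₂(p) - (1-p) log₂(1-p) is the binary entropy function.

H(0.1107) = 0.5020 bits
C = 1 - 0.5020 = 0.4980 bits per symbol

This means we can reliably transmit up to 0.4980 bits of information per channel use.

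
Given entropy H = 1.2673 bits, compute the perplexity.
2.4071

Perplexity is 2^H (or exp(H) for natural log).

H = 1.2673 bits
Perplexity = 2^1.2673 = 2.4071

Interpretation: The model's uncertainty is equivalent to choosing uniformly among 2.4 options.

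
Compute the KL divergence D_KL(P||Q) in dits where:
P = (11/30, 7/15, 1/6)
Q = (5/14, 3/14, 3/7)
0.0936 dits

KL divergence: D_KL(P||Q) = Σ p(x) log(p(x)/q(x))

Computing term by term:
  x=0: 11/30 × log_10[(11/30)/(5/14)] = 11/30 × 0.0114 = 0.0042
  x=1: 7/15 × log_10[(7/15)/(3/14)] = 7/15 × 0.3380 = 0.1577
  x=2: 1/6 × log_10[(1/6)/(3/7)] = 1/6 × -0.4102 = -0.0684

D_KL(P||Q) = 0.0936 dits

Note: KL divergence is always non-negative and equals 0 iff P = Q.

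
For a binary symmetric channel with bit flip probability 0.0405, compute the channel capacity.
0.7554 bits

For a binary symmetric channel (BSC) with error probability p:
Capacity C = 1 - H(p) bits per symbol

where H(p) = -p log₂(p) - (1-p) log₂(1-p) is the binary entropy function.

H(0.0405) = 0.2446 bits
C = 1 - 0.2446 = 0.7554 bits per symbol

This means we can reliably transmit up to 0.7554 bits of information per channel use.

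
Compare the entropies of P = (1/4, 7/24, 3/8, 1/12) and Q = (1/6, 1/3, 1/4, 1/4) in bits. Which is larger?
Q

Computing entropies in bits:
H(P) = 1.8479
H(Q) = 1.9591

Distribution Q has higher entropy.

Intuition: The distribution closer to uniform (more spread out) has higher entropy.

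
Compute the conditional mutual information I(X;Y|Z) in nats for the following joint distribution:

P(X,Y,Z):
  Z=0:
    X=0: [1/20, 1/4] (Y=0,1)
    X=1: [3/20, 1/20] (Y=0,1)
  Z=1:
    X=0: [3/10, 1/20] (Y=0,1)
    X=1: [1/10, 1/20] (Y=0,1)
0.1001 nats

Conditional mutual information: I(X;Y|Z) = H(X|Z) + H(Y|Z) - H(X,Y|Z)

H(Z) = 0.6931
H(X,Z) = 1.3351 → H(X|Z) = 0.6419
H(Y,Z) = 1.2799 → H(Y|Z) = 0.5867
H(X,Y,Z) = 1.8217 → H(X,Y|Z) = 1.1286

I(X;Y|Z) = 0.6419 + 0.5867 - 1.1286 = 0.1001 nats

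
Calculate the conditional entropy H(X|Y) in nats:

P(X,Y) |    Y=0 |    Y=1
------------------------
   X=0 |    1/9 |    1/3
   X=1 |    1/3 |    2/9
0.6238 nats

Using the chain rule: H(X|Y) = H(X,Y) - H(Y)

First, compute H(X,Y) = 1.3108 nats

Marginal P(Y) = (4/9, 5/9)
H(Y) = 0.6870 nats

H(X|Y) = H(X,Y) - H(Y) = 1.3108 - 0.6870 = 0.6238 nats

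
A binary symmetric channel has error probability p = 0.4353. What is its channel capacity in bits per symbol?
0.0121 bits

For a binary symmetric channel (BSC) with error probability p:
Capacity C = 1 - H(p) bits per symbol

where H(p) = -p log₂(p) - (1-p) log₂(1-p) is the binary entropy function.

H(0.4353) = 0.9879 bits
C = 1 - 0.9879 = 0.0121 bits per symbol

This means we can reliably transmit up to 0.0121 bits of information per channel use.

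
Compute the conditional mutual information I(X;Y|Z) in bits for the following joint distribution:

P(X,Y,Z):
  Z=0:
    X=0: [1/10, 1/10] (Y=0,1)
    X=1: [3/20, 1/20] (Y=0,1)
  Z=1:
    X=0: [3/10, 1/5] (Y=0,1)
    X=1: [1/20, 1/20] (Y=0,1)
0.0220 bits

Conditional mutual information: I(X;Y|Z) = H(X|Z) + H(Y|Z) - H(X,Y|Z)

H(Z) = 0.9710
H(X,Z) = 1.7610 → H(X|Z) = 0.7900
H(Y,Z) = 1.9406 → H(Y|Z) = 0.9697
H(X,Y,Z) = 2.7087 → H(X,Y|Z) = 1.7377

I(X;Y|Z) = 0.7900 + 0.9697 - 1.7377 = 0.0220 bits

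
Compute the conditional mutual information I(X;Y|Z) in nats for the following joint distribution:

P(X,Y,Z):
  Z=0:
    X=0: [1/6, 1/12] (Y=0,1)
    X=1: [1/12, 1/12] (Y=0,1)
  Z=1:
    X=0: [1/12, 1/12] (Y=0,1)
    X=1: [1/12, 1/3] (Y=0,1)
0.0307 nats

Conditional mutual information: I(X;Y|Z) = H(X|Z) + H(Y|Z) - H(X,Y|Z)

H(Z) = 0.6792
H(X,Z) = 1.3086 → H(X|Z) = 0.6294
H(Y,Z) = 1.3086 → H(Y|Z) = 0.6294
H(X,Y,Z) = 1.9073 → H(X,Y|Z) = 1.2281

I(X;Y|Z) = 0.6294 + 0.6294 - 1.2281 = 0.0307 nats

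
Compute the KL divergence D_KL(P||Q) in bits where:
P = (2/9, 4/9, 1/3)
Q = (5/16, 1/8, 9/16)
0.4524 bits

KL divergence: D_KL(P||Q) = Σ p(x) log(p(x)/q(x))

Computing term by term:
  x=0: 2/9 × log_2[(2/9)/(5/16)] = 2/9 × -0.4919 = -0.1093
  x=1: 4/9 × log_2[(4/9)/(1/8)] = 4/9 × 1.8301 = 0.8134
  x=2: 1/3 × log_2[(1/3)/(9/16)] = 1/3 × -0.7549 = -0.2516

D_KL(P||Q) = 0.4524 bits

Note: KL divergence is always non-negative and equals 0 iff P = Q.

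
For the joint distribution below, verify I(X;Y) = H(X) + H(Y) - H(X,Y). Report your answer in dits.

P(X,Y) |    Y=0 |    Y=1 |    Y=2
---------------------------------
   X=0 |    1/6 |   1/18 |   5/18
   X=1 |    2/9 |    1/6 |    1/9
I(X;Y) = 0.0304 dits

Mutual information has multiple equivalent forms:
- I(X;Y) = H(X) - H(X|Y)
- I(X;Y) = H(Y) - H(Y|X)
- I(X;Y) = H(X) + H(Y) - H(X,Y)

Computing all quantities:
H(X) = 0.3010, H(Y) = 0.4642, H(X,Y) = 0.7348
H(X|Y) = 0.2707, H(Y|X) = 0.4338

Verification:
H(X) - H(X|Y) = 0.3010 - 0.2707 = 0.0304
H(Y) - H(Y|X) = 0.4642 - 0.4338 = 0.0304
H(X) + H(Y) - H(X,Y) = 0.3010 + 0.4642 - 0.7348 = 0.0304

All forms give I(X;Y) = 0.0304 dits. ✓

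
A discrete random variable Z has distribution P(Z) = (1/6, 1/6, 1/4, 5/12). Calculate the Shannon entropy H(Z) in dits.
0.5683 dits

Shannon entropy is H(X) = -Σ p(x) log p(x).

For P = (1/6, 1/6, 1/4, 5/12):
H = -1/6 × log_10(1/6) -1/6 × log_10(1/6) -1/4 × log_10(1/4) -5/12 × log_10(5/12)
H = 0.5683 dits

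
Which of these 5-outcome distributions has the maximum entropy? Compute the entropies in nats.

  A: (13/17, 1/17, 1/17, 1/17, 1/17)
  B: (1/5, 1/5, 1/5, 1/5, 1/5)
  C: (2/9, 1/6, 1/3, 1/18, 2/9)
B

For a discrete distribution over n outcomes, entropy is maximized by the uniform distribution.

Computing entropies:
H(A) = 0.8718 nats
H(B) = 1.6094 nats
H(C) = 1.4939 nats

The uniform distribution (where all probabilities equal 1/5) achieves the maximum entropy of log_e(5) = 1.6094 nats.

Distribution B has the highest entropy.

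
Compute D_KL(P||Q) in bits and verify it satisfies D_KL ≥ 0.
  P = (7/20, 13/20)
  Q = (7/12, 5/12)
0.1591 bits

KL divergence satisfies the Gibbs inequality: D_KL(P||Q) ≥ 0 for all distributions P, Q.

D_KL(P||Q) = Σ p(x) log(p(x)/q(x))
Term by term:
  x=0: 7/20 × log_2[(7/20)/(7/12)] = -0.2579
  x=1: 13/20 × log_2[(13/20)/(5/12)] = 0.4170
D_KL(P||Q) = 0.1591 bits

D_KL(P||Q) = 0.1591 ≥ 0 ✓

This non-negativity is a fundamental property: relative entropy cannot be negative because it measures how different Q is from P.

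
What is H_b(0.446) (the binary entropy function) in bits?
0.9916 bits

The binary entropy function is:
H(p) = -p log(p) - (1-p) log(1-p)

H(0.446) = -0.446 × log_2(0.446) - 0.554 × log_2(0.554)
H(0.446) = 0.9916 bits

Note: Binary entropy is maximized at p=0.5 (H=1 bit) and minimized at p=0 or p=1 (H=0).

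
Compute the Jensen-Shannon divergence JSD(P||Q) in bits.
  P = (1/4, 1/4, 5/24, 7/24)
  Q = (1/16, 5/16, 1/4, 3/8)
0.0511 bits

Jensen-Shannon divergence is:
JSD(P||Q) = 0.5 × D_KL(P||M) + 0.5 × D_KL(Q||M)
where M = 0.5 × (P + Q) is the mixture distribution.

M = 0.5 × (1/4, 1/4, 5/24, 7/24) + 0.5 × (1/16, 5/16, 1/4, 3/8) = (5/32, 9/32, 0.229167, 1/3)

D_KL(P||M) = 0.0422 bits
D_KL(Q||M) = 0.0600 bits

JSD(P||Q) = 0.5 × 0.0422 + 0.5 × 0.0600 = 0.0511 bits

Unlike KL divergence, JSD is symmetric and bounded: 0 ≤ JSD ≤ log(2).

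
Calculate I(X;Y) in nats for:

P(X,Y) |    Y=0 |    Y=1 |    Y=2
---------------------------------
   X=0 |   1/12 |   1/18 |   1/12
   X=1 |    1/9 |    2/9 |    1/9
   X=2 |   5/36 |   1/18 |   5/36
0.0533 nats

Mutual information: I(X;Y) = H(X) + H(Y) - H(X,Y)

Marginals:
P(X) = (2/9, 4/9, 1/3), H(X) = 1.0609 nats
P(Y) = (1/3, 1/3, 1/3), H(Y) = 1.0986 nats

Joint entropy: H(X,Y) = 2.1062 nats

I(X;Y) = 1.0609 + 1.0986 - 2.1062 = 0.0533 nats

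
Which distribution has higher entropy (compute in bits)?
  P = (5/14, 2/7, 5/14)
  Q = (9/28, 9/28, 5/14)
Q

Computing entropies in bits:
H(P) = 1.5774
H(Q) = 1.5831

Distribution Q has higher entropy.

Intuition: The distribution closer to uniform (more spread out) has higher entropy.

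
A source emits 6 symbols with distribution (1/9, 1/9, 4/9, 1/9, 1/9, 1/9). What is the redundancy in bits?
0.3039 bits

Redundancy measures how far a source is from maximum entropy:
R = H_max - H(X)

Maximum entropy for 6 symbols: H_max = log_2(6) = 2.5850 bits
Actual entropy: H(X) = 2.2810 bits
Redundancy: R = 2.5850 - 2.2810 = 0.3039 bits

This redundancy represents potential for compression: the source could be compressed by 0.3039 bits per symbol.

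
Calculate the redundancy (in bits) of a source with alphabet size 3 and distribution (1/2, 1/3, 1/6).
0.1258 bits

Redundancy measures how far a source is from maximum entropy:
R = H_max - H(X)

Maximum entropy for 3 symbols: H_max = log_2(3) = 1.5850 bits
Actual entropy: H(X) = 1.4591 bits
Redundancy: R = 1.5850 - 1.4591 = 0.1258 bits

This redundancy represents potential for compression: the source could be compressed by 0.1258 bits per symbol.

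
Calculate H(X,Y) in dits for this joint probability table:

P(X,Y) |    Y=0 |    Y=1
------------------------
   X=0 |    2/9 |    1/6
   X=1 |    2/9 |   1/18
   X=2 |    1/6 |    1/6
0.7491 dits

Joint entropy is H(X,Y) = -Σ_{x,y} p(x,y) log p(x,y).

Summing over all non-zero entries:
H(X,Y) = -[2/9·log_10(2/9) + 1/6·log_10(1/6) + 2/9·log_10(2/9) + 1/18·log_10(1/18) + 1/6·log_10(1/6) + 1/6·log_10(1/6)]
H(X,Y) = 0.7491 dits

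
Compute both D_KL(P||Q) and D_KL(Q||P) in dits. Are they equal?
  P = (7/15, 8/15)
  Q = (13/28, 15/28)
D_KL(P||Q) = 0.0000, D_KL(Q||P) = 0.0000

KL divergence is not symmetric: D_KL(P||Q) ≠ D_KL(Q||P) in general.

D_KL(P||Q) = 0.0000 dits
D_KL(Q||P) = 0.0000 dits

In this case they happen to be equal (to 4 decimal places).

This asymmetry is why KL divergence is not a true distance metric.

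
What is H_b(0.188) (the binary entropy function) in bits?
0.6973 bits

The binary entropy function is:
H(p) = -p log(p) - (1-p) log(1-p)

H(0.188) = -0.188 × log_2(0.188) - 0.812 × log_2(0.812)
H(0.188) = 0.6973 bits

Note: Binary entropy is maximized at p=0.5 (H=1 bit) and minimized at p=0 or p=1 (H=0).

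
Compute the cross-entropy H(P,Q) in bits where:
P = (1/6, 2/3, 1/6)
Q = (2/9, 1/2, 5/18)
1.3363 bits

Cross-entropy: H(P,Q) = -Σ p(x) log q(x)

Alternatively: H(P,Q) = H(P) + D_KL(P||Q)
H(P) = 1.2516 bits
D_KL(P||Q) = 0.0847 bits

H(P,Q) = 1.2516 + 0.0847 = 1.3363 bits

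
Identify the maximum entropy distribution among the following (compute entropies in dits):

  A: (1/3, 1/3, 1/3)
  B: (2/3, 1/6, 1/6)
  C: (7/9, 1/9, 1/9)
A

For a discrete distribution over n outcomes, entropy is maximized by the uniform distribution.

Computing entropies:
H(A) = 0.4771 dits
H(B) = 0.3768 dits
H(C) = 0.2969 dits

The uniform distribution (where all probabilities equal 1/3) achieves the maximum entropy of log_10(3) = 0.4771 dits.

Distribution A has the highest entropy.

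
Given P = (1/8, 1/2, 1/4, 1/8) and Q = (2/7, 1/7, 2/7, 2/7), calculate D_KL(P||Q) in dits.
0.1678 dits

KL divergence: D_KL(P||Q) = Σ p(x) log(p(x)/q(x))

Computing term by term:
  x=0: 1/8 × log_10[(1/8)/(2/7)] = 1/8 × -0.3590 = -0.0449
  x=1: 1/2 × log_10[(1/2)/(1/7)] = 1/2 × 0.5441 = 0.2720
  x=2: 1/4 × log_10[(1/4)/(2/7)] = 1/4 × -0.0580 = -0.0145
  x=3: 1/8 × log_10[(1/8)/(2/7)] = 1/8 × -0.3590 = -0.0449

D_KL(P||Q) = 0.1678 dits

Note: KL divergence is always non-negative and equals 0 iff P = Q.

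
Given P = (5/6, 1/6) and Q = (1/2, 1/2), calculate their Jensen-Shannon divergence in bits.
0.0933 bits

Jensen-Shannon divergence is:
JSD(P||Q) = 0.5 × D_KL(P||M) + 0.5 × D_KL(Q||M)
where M = 0.5 × (P + Q) is the mixture distribution.

M = 0.5 × (5/6, 1/6) + 0.5 × (1/2, 1/2) = (2/3, 1/3)

D_KL(P||M) = 0.1016 bits
D_KL(Q||M) = 0.0850 bits

JSD(P||Q) = 0.5 × 0.1016 + 0.5 × 0.0850 = 0.0933 bits

Unlike KL divergence, JSD is symmetric and bounded: 0 ≤ JSD ≤ log(2).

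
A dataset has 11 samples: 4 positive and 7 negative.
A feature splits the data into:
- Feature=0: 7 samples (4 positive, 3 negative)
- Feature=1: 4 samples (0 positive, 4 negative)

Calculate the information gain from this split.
0.3187 bits

Information Gain = H(Y) - H(Y|Feature)

Before split:
P(positive) = 4/11 = 0.3636
H(Y) = 0.9457 bits

After split:
Feature=0: H = 0.9852 bits (weight = 7/11)
Feature=1: H = 0.0000 bits (weight = 4/11)
H(Y|Feature) = (7/11)×0.9852 + (4/11)×0.0000 = 0.6270 bits

Information Gain = 0.9457 - 0.6270 = 0.3187 bits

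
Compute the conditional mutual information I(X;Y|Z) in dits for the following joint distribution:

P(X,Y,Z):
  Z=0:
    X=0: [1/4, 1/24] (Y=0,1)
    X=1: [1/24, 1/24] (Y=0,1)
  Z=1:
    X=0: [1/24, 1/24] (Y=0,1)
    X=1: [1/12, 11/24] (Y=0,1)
0.0190 dits

Conditional mutual information: I(X;Y|Z) = H(X|Z) + H(Y|Z) - H(X,Y|Z)

H(Z) = 0.2873
H(X,Z) = 0.4802 → H(X|Z) = 0.1929
H(Y,Z) = 0.5094 → H(Y|Z) = 0.2221
H(X,Y,Z) = 0.6833 → H(X,Y|Z) = 0.3960

I(X;Y|Z) = 0.1929 + 0.2221 - 0.3960 = 0.0190 dits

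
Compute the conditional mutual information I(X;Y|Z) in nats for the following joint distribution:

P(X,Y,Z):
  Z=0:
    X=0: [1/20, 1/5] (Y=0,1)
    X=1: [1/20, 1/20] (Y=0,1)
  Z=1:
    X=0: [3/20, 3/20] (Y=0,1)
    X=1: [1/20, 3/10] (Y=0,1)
0.0647 nats

Conditional mutual information: I(X;Y|Z) = H(X|Z) + H(Y|Z) - H(X,Y|Z)

H(Z) = 0.6474
H(X,Z) = 1.3055 → H(X|Z) = 0.6580
H(Y,Z) = 1.2580 → H(Y|Z) = 0.6106
H(X,Y,Z) = 1.8514 → H(X,Y|Z) = 1.2039

I(X;Y|Z) = 0.6580 + 0.6106 - 1.2039 = 0.0647 nats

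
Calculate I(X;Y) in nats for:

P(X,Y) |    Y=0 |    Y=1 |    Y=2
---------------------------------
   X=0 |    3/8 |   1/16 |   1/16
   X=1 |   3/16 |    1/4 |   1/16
0.0921 nats

Mutual information: I(X;Y) = H(X) + H(Y) - H(X,Y)

Marginals:
P(X) = (1/2, 1/2), H(X) = 0.6931 nats
P(Y) = (9/16, 5/16, 1/8), H(Y) = 0.9471 nats

Joint entropy: H(X,Y) = 1.5481 nats

I(X;Y) = 0.6931 + 0.9471 - 1.5481 = 0.0921 nats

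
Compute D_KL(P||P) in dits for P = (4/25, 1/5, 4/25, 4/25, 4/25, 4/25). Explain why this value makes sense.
0.0000 dits

KL divergence satisfies the Gibbs inequality: D_KL(P||Q) ≥ 0 for all distributions P, Q.

D_KL(P||Q) = Σ p(x) log(p(x)/q(x))
Each term is p(x) × log_10(p(x)/p(x)) = p(x) × log_10(1) = 0, so the sum is 0.
D_KL(P||Q) = 0.0000 dits

When P = Q, the KL divergence is exactly 0, as there is no 'divergence' between identical distributions.

This non-negativity is a fundamental property: relative entropy cannot be negative because it measures how different Q is from P.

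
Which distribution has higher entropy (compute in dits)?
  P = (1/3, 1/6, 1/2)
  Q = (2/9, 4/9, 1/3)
Q

Computing entropies in dits:
H(P) = 0.4392
H(Q) = 0.4607

Distribution Q has higher entropy.

Intuition: The distribution closer to uniform (more spread out) has higher entropy.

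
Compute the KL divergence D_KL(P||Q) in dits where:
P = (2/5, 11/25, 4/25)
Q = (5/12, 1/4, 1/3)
0.0499 dits

KL divergence: D_KL(P||Q) = Σ p(x) log(p(x)/q(x))

Computing term by term:
  x=0: 2/5 × log_10[(2/5)/(5/12)] = 2/5 × -0.0177 = -0.0071
  x=1: 11/25 × log_10[(11/25)/(1/4)] = 11/25 × 0.2455 = 0.1080
  x=2: 4/25 × log_10[(4/25)/(1/3)] = 4/25 × -0.3188 = -0.0510

D_KL(P||Q) = 0.0499 dits

Note: KL divergence is always non-negative and equals 0 iff P = Q.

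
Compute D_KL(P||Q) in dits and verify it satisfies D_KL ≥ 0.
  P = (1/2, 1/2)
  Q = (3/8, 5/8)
0.0140 dits

KL divergence satisfies the Gibbs inequality: D_KL(P||Q) ≥ 0 for all distributions P, Q.

D_KL(P||Q) = Σ p(x) log(p(x)/q(x))
Term by term:
  x=0: 1/2 × log_10[(1/2)/(3/8)] = 0.0625
  x=1: 1/2 × log_10[(1/2)/(5/8)] = -0.0485
D_KL(P||Q) = 0.0140 dits

D_KL(P||Q) = 0.0140 ≥ 0 ✓

This non-negativity is a fundamental property: relative entropy cannot be negative because it measures how different Q is from P.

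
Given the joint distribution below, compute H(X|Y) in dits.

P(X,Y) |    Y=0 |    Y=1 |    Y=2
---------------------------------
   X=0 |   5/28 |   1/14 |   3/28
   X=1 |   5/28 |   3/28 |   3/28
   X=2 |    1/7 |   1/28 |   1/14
0.4658 dits

Using the chain rule: H(X|Y) = H(X,Y) - H(Y)

First, compute H(X,Y) = 0.9152 dits

Marginal P(Y) = (1/2, 3/14, 2/7)
H(Y) = 0.4493 dits

H(X|Y) = H(X,Y) - H(Y) = 0.9152 - 0.4493 = 0.4658 dits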